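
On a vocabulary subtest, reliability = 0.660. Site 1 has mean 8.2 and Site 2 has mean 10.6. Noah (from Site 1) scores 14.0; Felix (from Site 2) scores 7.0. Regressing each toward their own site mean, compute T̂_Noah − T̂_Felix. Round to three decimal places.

T̂_Noah = 0.660(14.0) + 0.340(8.2) = 12.02800
T̂_Felix = 0.660(7.0) + 0.340(10.6) = 8.22400
Difference = 12.02800 − 8.22400 = 3.80400

3.804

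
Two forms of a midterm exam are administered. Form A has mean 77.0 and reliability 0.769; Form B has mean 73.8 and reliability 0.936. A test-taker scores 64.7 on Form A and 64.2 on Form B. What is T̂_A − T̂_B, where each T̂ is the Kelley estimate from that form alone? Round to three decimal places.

2.727

T̂_A = 0.769(64.7) + 0.231(77.0) = 67.54130
T̂_B = 0.936(64.2) + 0.064(73.8) = 64.81440
T̂_A − T̂_B = 2.72690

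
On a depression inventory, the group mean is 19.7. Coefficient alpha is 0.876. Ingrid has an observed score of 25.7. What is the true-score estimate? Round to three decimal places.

T̂ = 0.876(25.7) + 0.124(19.7) = 22.5132 + 2.4428 = 24.9560 → 24.956

24.956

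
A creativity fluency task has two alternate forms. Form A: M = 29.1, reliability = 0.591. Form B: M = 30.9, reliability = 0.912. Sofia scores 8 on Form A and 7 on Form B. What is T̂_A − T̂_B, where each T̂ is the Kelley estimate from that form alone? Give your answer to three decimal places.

7.527

T̂_A = 0.591(8) + 0.409(29.1) = 16.62990
T̂_B = 0.912(7) + 0.088(30.9) = 9.10320
T̂_A − T̂_B = 7.52670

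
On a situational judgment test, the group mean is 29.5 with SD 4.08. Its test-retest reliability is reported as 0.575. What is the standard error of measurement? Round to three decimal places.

2.660

SEM = SD · √(1 − ρ) = 4.08 × √0.425 = 4.08 × 0.6519 = 2.6598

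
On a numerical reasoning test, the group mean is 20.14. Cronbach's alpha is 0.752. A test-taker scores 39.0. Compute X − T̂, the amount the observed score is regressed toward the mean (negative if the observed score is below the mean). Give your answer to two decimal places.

T̂ = 0.752(39.0) + 0.248(20.14) = 29.3280 + 4.99472 = 34.3227 → 34.323
X − T̂ = 39.0 − 34.323 = 4.677 → 4.68

4.68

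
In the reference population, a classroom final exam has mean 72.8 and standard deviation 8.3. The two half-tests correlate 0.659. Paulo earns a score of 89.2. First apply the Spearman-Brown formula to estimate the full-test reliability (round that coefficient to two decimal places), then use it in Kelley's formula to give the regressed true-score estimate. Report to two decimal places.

Spearman-Brown: ρ = 2r/(1 + r) = 2(0.659)/(1 + 0.659) = 1.3180/1.659 = 0.7945 → 0.79
Regress the observed score toward the mean by the unreliability: T̂ = 0.79·89.2 + 0.21·72.8 = 70.468 + 15.288 = 85.756.

85.76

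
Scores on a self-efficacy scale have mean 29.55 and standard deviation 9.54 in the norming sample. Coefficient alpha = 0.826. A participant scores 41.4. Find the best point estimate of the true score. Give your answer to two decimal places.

39.34

Kelley's formula gives T̂ = 0.826·41.4 + 0.174·29.55 = 34.1964 + 5.14170 = 39.338.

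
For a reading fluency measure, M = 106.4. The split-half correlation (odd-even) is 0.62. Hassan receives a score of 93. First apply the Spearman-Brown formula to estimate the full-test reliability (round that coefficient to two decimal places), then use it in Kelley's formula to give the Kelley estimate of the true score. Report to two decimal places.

Spearman-Brown: ρ = 2r/(1 + r) = 2(0.62)/(1 + 0.62) = 1.240/1.62 = 0.7654 → 0.77
Weight the observed score by reliability and the mean by (1 − reliability): T̂ = 0.77·93 + 0.23·106.4 = 71.61 + 24.472 = 96.082.

96.08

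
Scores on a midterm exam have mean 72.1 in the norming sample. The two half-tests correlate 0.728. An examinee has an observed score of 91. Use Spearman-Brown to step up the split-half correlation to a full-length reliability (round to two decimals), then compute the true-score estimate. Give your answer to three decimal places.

Spearman-Brown: ρ = 2r/(1 + r) = 2(0.728)/(1 + 0.728) = 1.4560/1.728 = 0.8426 → 0.84
Weight the observed score by reliability and the mean by (1 − reliability): T̂ = 0.84·91 + 0.16·72.1 = 76.44 + 11.536 = 87.9760.

87.976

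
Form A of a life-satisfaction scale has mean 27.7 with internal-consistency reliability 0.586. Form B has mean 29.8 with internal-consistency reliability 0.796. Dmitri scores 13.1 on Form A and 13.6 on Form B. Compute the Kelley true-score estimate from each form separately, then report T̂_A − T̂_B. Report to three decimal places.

T̂_A = 0.586(13.1) + 0.414(27.7) = 19.14440
T̂_B = 0.796(13.6) + 0.204(29.8) = 16.90480
T̂_A − T̂_B = 2.23960

2.240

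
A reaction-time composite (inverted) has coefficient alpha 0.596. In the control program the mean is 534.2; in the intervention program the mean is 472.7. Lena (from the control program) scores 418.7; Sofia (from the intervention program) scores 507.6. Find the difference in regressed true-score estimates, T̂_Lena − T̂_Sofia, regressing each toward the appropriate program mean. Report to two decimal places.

T̂_Lena = 0.596(418.7) + 0.404(534.2) = 465.3620
T̂_Sofia = 0.596(507.6) + 0.404(472.7) = 493.5004
Difference = 465.3620 − 493.5004 = -28.1384

-28.14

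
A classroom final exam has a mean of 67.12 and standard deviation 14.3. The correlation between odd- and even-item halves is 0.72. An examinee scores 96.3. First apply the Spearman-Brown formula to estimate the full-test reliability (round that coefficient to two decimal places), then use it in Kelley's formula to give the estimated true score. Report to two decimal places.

Spearman-Brown: ρ = 2r/(1 + r) = 2(0.72)/(1 + 0.72) = 1.440/1.72 = 0.8372 → 0.84
T̂ = 0.84(96.3) + 0.16(67.12) = 80.892 + 10.7392 = 91.631 → 91.63

91.63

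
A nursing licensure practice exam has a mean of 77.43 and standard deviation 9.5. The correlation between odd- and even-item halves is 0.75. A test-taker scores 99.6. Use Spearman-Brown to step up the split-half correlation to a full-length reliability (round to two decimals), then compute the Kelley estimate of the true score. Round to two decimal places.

Spearman-Brown: ρ = 2r/(1 + r) = 2(0.75)/(1 + 0.75) = 1.500/1.75 = 0.8571 → 0.86
T̂ = ρX + (1 − ρ)μ
  = 0.86 × 99.6 + 0.14 × 77.43
  = 85.656 + 10.8402
  = 96.496
  ≈ 96.50

96.50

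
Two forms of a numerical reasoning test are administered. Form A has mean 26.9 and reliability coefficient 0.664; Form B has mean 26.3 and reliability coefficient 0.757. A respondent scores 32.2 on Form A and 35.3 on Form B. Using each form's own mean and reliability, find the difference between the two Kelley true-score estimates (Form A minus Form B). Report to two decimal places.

-2.69

T̂_A = 0.664(32.2) + 0.336(26.9) = 30.4192
T̂_B = 0.757(35.3) + 0.243(26.3) = 33.1130
T̂_A − T̂_B = -2.6938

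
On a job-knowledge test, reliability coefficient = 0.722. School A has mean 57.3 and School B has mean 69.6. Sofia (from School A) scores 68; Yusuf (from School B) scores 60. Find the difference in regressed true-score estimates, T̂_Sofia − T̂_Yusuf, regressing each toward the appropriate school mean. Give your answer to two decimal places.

2.36

T̂_Sofia = 0.722(68) + 0.278(57.3) = 65.0254
T̂_Yusuf = 0.722(60) + 0.278(69.6) = 62.6688
Difference = 65.0254 − 62.6688 = 2.3566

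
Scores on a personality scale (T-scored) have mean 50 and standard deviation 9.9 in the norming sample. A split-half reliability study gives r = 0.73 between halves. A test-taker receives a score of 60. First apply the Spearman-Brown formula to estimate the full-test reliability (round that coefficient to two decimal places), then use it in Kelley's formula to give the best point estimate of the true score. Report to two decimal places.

58.40

Spearman-Brown: ρ = 2r/(1 + r) = 2(0.73)/(1 + 0.73) = 1.460/1.73 = 0.8439 → 0.84
T̂ = ρX + (1 − ρ)μ
  = 0.84 × 60 + 0.16 × 50
  = 50.40 + 8.00
  = 58.400
  ≈ 58.40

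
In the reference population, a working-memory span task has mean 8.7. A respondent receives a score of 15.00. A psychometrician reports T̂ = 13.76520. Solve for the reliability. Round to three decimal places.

0.804

T̂ = ρX + (1 − ρ)μ  ⇒  T̂ − μ = ρ(X − μ)
ρ = (T̂ − μ)/(X − μ) = (13.76520 − 8.7) / (15.00 − 8.7) = 5.06520 / 6.30 = 0.80400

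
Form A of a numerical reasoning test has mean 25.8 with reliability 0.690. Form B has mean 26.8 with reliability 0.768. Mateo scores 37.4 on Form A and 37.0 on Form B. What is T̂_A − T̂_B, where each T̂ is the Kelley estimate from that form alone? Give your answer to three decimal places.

T̂_A = 0.690(37.4) + 0.310(25.8) = 33.80400
T̂_B = 0.768(37.0) + 0.232(26.8) = 34.63360
T̂_A − T̂_B = -0.82960

-0.830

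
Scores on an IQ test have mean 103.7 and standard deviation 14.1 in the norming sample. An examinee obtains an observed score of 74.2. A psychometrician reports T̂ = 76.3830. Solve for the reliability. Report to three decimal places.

0.926

T̂ = ρX + (1 − ρ)μ  ⇒  T̂ − μ = ρ(X − μ)
ρ = (T̂ − μ)/(X − μ) = (76.3830 − 103.7) / (74.2 − 103.7) = -27.3170 / -29.5 = 0.92600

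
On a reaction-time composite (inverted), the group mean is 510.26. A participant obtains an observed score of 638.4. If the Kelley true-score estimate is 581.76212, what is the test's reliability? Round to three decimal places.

T̂ = ρX + (1 − ρ)μ  ⇒  T̂ − μ = ρ(X − μ)
ρ = (T̂ − μ)/(X − μ) = (581.76212 − 510.26) / (638.4 − 510.26) = 71.50212 / 128.14 = 0.55800

0.558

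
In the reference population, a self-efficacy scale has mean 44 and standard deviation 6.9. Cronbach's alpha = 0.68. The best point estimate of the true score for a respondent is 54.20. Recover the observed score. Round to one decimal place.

59.0

T̂ = ρX + (1 − ρ)μ  ⇒  X = (T̂ − (1 − ρ)μ) / ρ
X = (54.20 − 0.32 × 44) / 0.68 = (54.20 − 14.08) / 0.68 = 40.12 / 0.68 = 59.000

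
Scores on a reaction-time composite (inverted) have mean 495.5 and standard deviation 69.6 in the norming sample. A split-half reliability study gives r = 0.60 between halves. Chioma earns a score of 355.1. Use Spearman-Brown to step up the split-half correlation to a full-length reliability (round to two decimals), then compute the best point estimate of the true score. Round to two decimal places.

Spearman-Brown: ρ = 2r/(1 + r) = 2(0.60)/(1 + 0.60) = 1.200/1.60 = 0.7500 → 0.75
Regress the observed score toward the mean by the unreliability: T̂ = 0.75·355.1 + 0.25·495.5 = 266.325 + 123.875 = 390.200.

390.20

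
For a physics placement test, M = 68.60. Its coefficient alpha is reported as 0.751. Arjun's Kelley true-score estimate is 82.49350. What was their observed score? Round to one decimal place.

87.1

T̂ = ρX + (1 − ρ)μ  ⇒  X = (T̂ − (1 − ρ)μ) / ρ
X = (82.49350 − 0.249 × 68.60) / 0.751 = (82.49350 − 17.08140) / 0.751 = 65.41210 / 0.751 = 87.100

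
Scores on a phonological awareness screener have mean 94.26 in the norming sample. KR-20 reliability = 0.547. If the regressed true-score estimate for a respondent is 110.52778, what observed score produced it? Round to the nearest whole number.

124

T̂ = ρX + (1 − ρ)μ  ⇒  X = (T̂ − (1 − ρ)μ) / ρ
X = (110.52778 − 0.453 × 94.26) / 0.547 = (110.52778 − 42.69978) / 0.547 = 67.82800 / 0.547 = 124.00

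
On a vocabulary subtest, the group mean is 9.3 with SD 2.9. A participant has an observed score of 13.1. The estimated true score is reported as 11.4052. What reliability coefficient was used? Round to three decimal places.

T̂ = ρX + (1 − ρ)μ  ⇒  T̂ − μ = ρ(X − μ)
ρ = (T̂ − μ)/(X − μ) = (11.4052 − 9.3) / (13.1 − 9.3) = 2.1052 / 3.8 = 0.55400

0.554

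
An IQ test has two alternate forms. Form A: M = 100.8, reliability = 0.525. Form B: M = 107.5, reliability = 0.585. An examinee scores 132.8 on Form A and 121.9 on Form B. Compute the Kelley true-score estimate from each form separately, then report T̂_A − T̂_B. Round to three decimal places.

1.676

T̂_A = 0.525(132.8) + 0.475(100.8) = 117.60000
T̂_B = 0.585(121.9) + 0.415(107.5) = 115.92400
T̂_A − T̂_B = 1.67600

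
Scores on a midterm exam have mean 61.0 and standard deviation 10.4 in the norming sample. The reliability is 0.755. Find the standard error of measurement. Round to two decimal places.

SEM = SD · √(1 − ρ) = 10.4 × √0.245 = 10.4 × 0.4950 = 5.148

5.15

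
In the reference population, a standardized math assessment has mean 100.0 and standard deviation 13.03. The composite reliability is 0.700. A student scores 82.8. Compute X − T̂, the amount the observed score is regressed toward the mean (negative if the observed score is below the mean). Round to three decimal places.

-5.160

Regress the observed score toward the mean by the unreliability: T̂ = 0.700·82.8 + 0.300·100.0 = 57.9600 + 30.0000 = 87.96000.
X − T̂ = 82.8 − 87.9600 = -5.1600 → -5.160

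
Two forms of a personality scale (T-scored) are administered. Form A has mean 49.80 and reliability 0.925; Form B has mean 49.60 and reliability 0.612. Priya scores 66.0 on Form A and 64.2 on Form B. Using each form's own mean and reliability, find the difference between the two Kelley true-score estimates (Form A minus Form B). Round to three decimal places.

T̂_A = 0.925(66.0) + 0.075(49.80) = 64.78500
T̂_B = 0.612(64.2) + 0.388(49.60) = 58.53520
T̂_A − T̂_B = 6.24980

6.250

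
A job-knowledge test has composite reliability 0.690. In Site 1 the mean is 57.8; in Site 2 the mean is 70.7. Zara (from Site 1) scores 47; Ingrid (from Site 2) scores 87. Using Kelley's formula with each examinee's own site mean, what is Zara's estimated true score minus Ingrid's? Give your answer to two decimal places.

T̂_Zara = 0.690(47) + 0.310(57.8) = 50.3480
T̂_Ingrid = 0.690(87) + 0.310(70.7) = 81.9470
Difference = 50.3480 − 81.9470 = -31.5990

-31.60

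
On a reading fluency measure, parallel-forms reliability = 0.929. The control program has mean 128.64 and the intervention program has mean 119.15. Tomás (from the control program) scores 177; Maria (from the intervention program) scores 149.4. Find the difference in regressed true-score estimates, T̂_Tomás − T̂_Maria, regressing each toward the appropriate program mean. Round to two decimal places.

T̂_Tomás = 0.929(177) + 0.071(128.64) = 173.5664
T̂_Maria = 0.929(149.4) + 0.071(119.15) = 147.2523
Difference = 173.5664 − 147.2523 = 26.3142

26.31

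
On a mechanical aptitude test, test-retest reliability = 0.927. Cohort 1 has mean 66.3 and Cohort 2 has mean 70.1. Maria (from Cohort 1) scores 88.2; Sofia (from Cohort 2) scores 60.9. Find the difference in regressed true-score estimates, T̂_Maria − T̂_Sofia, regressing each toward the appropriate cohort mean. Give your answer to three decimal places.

25.030

T̂_Maria = 0.927(88.2) + 0.073(66.3) = 86.60130
T̂_Sofia = 0.927(60.9) + 0.073(70.1) = 61.57160
Difference = 86.60130 − 61.57160 = 25.02970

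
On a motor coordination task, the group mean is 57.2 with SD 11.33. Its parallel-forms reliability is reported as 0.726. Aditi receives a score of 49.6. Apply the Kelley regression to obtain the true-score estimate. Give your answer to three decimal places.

T̂ = 0.726(49.6) + 0.274(57.2) = 36.0096 + 15.6728 = 51.6824 → 51.682

51.682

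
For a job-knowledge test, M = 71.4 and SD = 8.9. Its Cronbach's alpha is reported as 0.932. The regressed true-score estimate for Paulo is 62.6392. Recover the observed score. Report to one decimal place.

T̂ = ρX + (1 − ρ)μ  ⇒  X = (T̂ − (1 − ρ)μ) / ρ
X = (62.6392 − 0.068 × 71.4) / 0.932 = (62.6392 − 4.8552) / 0.932 = 57.7840 / 0.932 = 62.000

62.0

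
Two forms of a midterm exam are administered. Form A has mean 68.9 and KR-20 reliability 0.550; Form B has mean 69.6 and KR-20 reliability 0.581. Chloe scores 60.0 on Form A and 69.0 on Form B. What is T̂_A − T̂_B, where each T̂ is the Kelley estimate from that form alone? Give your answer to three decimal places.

T̂_A = 0.550(60.0) + 0.450(68.9) = 64.00500
T̂_B = 0.581(69.0) + 0.419(69.6) = 69.25140
T̂_A − T̂_B = -5.24640

-5.246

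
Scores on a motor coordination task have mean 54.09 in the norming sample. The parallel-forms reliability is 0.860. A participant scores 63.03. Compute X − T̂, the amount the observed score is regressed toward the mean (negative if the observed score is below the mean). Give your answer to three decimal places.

1.252

Regress the observed score toward the mean by the unreliability: T̂ = 0.860·63.03 + 0.140·54.09 = 54.20580 + 7.57260 = 61.77840.
X − T̂ = 63.03 − 61.7784 = 1.2516 → 1.252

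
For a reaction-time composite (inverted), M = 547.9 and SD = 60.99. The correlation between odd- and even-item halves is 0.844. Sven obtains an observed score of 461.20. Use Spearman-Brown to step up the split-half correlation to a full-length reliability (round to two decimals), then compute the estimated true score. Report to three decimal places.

Spearman-Brown: ρ = 2r/(1 + r) = 2(0.844)/(1 + 0.844) = 1.6880/1.844 = 0.9154 → 0.92
T̂ = ρX + (1 − ρ)μ
  = 0.92 × 461.20 + 0.08 × 547.9
  = 424.3040 + 43.832
  = 468.1360
  ≈ 468.136

468.136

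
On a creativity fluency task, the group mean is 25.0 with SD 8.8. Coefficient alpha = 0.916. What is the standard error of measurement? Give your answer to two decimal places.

SEM = SD · √(1 − ρ) = 8.8 × √0.084 = 8.8 × 0.2898 = 2.550

2.55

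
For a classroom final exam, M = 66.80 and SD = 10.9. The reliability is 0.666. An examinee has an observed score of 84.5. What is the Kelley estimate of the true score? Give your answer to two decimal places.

Regress the observed score toward the mean by the unreliability: T̂ = 0.666·84.5 + 0.334·66.80 = 56.2770 + 22.31120 = 78.588.

78.59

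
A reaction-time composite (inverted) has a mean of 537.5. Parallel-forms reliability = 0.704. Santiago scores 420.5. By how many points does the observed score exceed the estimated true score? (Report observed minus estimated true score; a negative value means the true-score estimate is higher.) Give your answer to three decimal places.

-34.632

Regress the observed score toward the mean by the unreliability: T̂ = 0.704·420.5 + 0.296·537.5 = 296.0320 + 159.1000 = 455.13200.
X − T̂ = 420.5 − 455.1320 = -34.6320 → -34.632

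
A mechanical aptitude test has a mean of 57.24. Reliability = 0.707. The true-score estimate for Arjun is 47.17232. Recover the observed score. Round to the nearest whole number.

T̂ = ρX + (1 − ρ)μ  ⇒  X = (T̂ − (1 − ρ)μ) / ρ
X = (47.17232 − 0.293 × 57.24) / 0.707 = (47.17232 − 16.77132) / 0.707 = 30.40100 / 0.707 = 43.00

43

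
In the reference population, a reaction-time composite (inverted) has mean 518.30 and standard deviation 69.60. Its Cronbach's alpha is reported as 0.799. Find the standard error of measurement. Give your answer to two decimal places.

SEM = SD · √(1 − ρ) = 69.60 × √0.201 = 69.60 × 0.4483 = 31.204

31.20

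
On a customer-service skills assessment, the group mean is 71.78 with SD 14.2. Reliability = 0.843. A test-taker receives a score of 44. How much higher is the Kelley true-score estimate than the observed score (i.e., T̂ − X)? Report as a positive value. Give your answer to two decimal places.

4.36

T̂ = 0.843(44) + 0.157(71.78) = 37.092 + 11.26946 = 48.3615 → 48.361
T̂ − X = 48.361 − 44 = 4.361 → 4.36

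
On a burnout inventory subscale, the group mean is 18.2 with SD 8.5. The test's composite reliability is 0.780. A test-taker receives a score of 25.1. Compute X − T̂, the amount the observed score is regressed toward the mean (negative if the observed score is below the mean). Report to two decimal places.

T̂ = ρX + (1 − ρ)μ
  = 0.780 × 25.1 + 0.220 × 18.2
  = 19.5780 + 4.0040
  = 23.5820
  ≈ 23.582
X − T̂ = 25.1 − 23.582 = 1.518 → 1.52

1.52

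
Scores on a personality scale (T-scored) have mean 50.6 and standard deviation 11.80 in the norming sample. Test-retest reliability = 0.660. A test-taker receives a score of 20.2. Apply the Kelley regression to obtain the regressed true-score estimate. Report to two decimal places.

Kelley's formula gives T̂ = 0.660·20.2 + 0.340·50.6 = 13.3320 + 17.2040 = 30.536.

30.54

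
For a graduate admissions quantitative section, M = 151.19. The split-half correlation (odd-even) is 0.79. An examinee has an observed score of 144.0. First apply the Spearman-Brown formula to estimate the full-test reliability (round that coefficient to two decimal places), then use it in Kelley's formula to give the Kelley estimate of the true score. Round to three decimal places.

144.863

Spearman-Brown: ρ = 2r/(1 + r) = 2(0.79)/(1 + 0.79) = 1.580/1.79 = 0.8827 → 0.88
T̂ = 0.88(144.0) + 0.12(151.19) = 126.720 + 18.1428 = 144.8628 → 144.863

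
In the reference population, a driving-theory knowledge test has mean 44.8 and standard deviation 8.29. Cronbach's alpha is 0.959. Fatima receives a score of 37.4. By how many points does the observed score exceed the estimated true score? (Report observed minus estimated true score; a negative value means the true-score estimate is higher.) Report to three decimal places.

-0.303

T̂ = ρX + (1 − ρ)μ
  = 0.959 × 37.4 + 0.041 × 44.8
  = 35.8666 + 1.8368
  = 37.70340
  ≈ 37.7034
X − T̂ = 37.4 − 37.7034 = -0.3034 → -0.303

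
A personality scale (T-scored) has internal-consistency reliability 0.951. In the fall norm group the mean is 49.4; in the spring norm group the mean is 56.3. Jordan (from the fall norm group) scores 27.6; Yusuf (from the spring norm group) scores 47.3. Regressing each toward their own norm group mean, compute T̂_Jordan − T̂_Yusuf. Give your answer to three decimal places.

T̂_Jordan = 0.951(27.6) + 0.049(49.4) = 28.66820
T̂_Yusuf = 0.951(47.3) + 0.049(56.3) = 47.74100
Difference = 28.66820 − 47.74100 = -19.07280

-19.073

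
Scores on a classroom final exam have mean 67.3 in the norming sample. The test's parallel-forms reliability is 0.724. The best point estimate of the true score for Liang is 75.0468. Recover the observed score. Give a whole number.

78

T̂ = ρX + (1 − ρ)μ  ⇒  X = (T̂ − (1 − ρ)μ) / ρ
X = (75.0468 − 0.276 × 67.3) / 0.724 = (75.0468 − 18.5748) / 0.724 = 56.4720 / 0.724 = 78.00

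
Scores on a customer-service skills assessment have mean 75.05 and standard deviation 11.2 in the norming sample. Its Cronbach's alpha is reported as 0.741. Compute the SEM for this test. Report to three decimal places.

SEM = SD · √(1 − ρ) = 11.2 × √0.259 = 11.2 × 0.5089 = 5.6999

5.700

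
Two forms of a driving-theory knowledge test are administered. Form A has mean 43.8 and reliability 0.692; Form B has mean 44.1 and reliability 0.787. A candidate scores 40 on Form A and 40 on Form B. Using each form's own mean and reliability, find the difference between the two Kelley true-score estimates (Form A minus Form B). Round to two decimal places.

T̂_A = 0.692(40) + 0.308(43.8) = 41.1704
T̂_B = 0.787(40) + 0.213(44.1) = 40.8733
T̂_A − T̂_B = 0.2971

0.30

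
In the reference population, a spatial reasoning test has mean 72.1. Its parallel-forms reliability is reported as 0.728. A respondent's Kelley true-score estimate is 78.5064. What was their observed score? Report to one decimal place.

80.9

T̂ = ρX + (1 − ρ)μ  ⇒  X = (T̂ − (1 − ρ)μ) / ρ
X = (78.5064 − 0.272 × 72.1) / 0.728 = (78.5064 − 19.6112) / 0.728 = 58.8952 / 0.728 = 80.900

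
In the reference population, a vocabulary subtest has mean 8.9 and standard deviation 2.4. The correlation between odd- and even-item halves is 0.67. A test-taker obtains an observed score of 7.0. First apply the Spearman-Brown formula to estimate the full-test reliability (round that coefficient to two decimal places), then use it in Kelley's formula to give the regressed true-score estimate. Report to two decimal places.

Spearman-Brown: ρ = 2r/(1 + r) = 2(0.67)/(1 + 0.67) = 1.340/1.67 = 0.8024 → 0.80
T̂ = ρX + (1 − ρ)μ
  = 0.80 × 7.0 + 0.20 × 8.9
  = 5.600 + 1.780
  = 7.380
  ≈ 7.38

7.38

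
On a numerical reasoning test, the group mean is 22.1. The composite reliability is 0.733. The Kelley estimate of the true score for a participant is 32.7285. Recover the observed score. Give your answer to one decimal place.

T̂ = ρX + (1 − ρ)μ  ⇒  X = (T̂ − (1 − ρ)μ) / ρ
X = (32.7285 − 0.267 × 22.1) / 0.733 = (32.7285 − 5.9007) / 0.733 = 26.8278 / 0.733 = 36.600

36.6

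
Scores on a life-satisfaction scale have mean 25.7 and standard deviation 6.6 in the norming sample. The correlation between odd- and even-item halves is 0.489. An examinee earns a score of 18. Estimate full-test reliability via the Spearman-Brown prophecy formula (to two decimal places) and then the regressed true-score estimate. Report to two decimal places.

Spearman-Brown: ρ = 2r/(1 + r) = 2(0.489)/(1 + 0.489) = 0.9780/1.489 = 0.6568 → 0.66
T̂ = ρX + (1 − ρ)μ
  = 0.66 × 18 + 0.34 × 25.7
  = 11.88 + 8.738
  = 20.618
  ≈ 20.62

20.62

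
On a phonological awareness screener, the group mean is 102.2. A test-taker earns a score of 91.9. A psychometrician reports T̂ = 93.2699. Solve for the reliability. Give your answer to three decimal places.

T̂ = ρX + (1 − ρ)μ  ⇒  T̂ − μ = ρ(X − μ)
ρ = (T̂ − μ)/(X − μ) = (93.2699 − 102.2) / (91.9 − 102.2) = -8.9301 / -10.3 = 0.86700

0.867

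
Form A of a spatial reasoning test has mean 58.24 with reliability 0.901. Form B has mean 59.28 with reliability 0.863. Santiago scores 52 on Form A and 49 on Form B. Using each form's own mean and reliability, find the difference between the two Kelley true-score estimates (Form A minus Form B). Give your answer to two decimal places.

T̂_A = 0.901(52) + 0.099(58.24) = 52.6178
T̂_B = 0.863(49) + 0.137(59.28) = 50.4084
T̂_A − T̂_B = 2.2094

2.21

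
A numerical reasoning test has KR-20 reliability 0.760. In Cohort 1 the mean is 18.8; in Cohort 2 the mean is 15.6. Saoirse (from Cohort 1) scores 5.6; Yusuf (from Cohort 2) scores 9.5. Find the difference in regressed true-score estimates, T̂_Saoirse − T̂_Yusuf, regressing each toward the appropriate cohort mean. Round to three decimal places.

-2.196

T̂_Saoirse = 0.760(5.6) + 0.240(18.8) = 8.76800
T̂_Yusuf = 0.760(9.5) + 0.240(15.6) = 10.96400
Difference = 8.76800 − 10.96400 = -2.19600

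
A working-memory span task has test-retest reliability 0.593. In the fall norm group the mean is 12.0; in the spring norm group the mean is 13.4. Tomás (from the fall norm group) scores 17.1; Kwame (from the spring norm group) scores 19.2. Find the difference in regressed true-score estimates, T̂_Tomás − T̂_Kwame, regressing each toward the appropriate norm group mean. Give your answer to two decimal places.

T̂_Tomás = 0.593(17.1) + 0.407(12.0) = 15.0243
T̂_Kwame = 0.593(19.2) + 0.407(13.4) = 16.8394
Difference = 15.0243 − 16.8394 = -1.8151

-1.82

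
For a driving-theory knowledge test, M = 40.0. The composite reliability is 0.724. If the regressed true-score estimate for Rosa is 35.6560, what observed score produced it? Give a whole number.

T̂ = ρX + (1 − ρ)μ  ⇒  X = (T̂ − (1 − ρ)μ) / ρ
X = (35.6560 − 0.276 × 40.0) / 0.724 = (35.6560 − 11.0400) / 0.724 = 24.6160 / 0.724 = 34.00

34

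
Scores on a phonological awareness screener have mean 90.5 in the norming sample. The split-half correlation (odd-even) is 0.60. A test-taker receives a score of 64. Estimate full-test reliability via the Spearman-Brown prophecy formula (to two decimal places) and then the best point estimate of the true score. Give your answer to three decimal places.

70.625

Spearman-Brown: ρ = 2r/(1 + r) = 2(0.60)/(1 + 0.60) = 1.200/1.60 = 0.7500 → 0.75
Weight the observed score by reliability and the mean by (1 − reliability): T̂ = 0.75·64 + 0.25·90.5 = 48.00 + 22.625 = 70.6250.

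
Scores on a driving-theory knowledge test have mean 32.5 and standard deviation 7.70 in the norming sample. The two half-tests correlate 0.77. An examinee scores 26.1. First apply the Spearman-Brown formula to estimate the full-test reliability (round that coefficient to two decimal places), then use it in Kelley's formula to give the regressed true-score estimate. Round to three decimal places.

Spearman-Brown: ρ = 2r/(1 + r) = 2(0.77)/(1 + 0.77) = 1.540/1.77 = 0.8701 → 0.87
T̂ = ρX + (1 − ρ)μ
  = 0.87 × 26.1 + 0.13 × 32.5
  = 22.707 + 4.225
  = 26.9320
  ≈ 26.932

26.932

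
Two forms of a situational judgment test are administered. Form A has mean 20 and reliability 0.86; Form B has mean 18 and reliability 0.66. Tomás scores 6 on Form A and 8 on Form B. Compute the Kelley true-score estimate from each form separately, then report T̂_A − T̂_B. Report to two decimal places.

-3.44

T̂_A = 0.86(6) + 0.14(20) = 7.9600
T̂_B = 0.66(8) + 0.34(18) = 11.4000
T̂_A − T̂_B = -3.4400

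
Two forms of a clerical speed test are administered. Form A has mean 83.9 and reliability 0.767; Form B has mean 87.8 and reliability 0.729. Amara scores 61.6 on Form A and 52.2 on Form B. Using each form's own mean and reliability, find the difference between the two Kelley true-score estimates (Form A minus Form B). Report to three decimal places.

T̂_A = 0.767(61.6) + 0.233(83.9) = 66.79590
T̂_B = 0.729(52.2) + 0.271(87.8) = 61.84760
T̂_A − T̂_B = 4.94830

4.948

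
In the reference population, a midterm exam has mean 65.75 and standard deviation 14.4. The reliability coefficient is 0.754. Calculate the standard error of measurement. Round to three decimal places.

SEM = SD · √(1 − ρ) = 14.4 × √0.246 = 14.4 × 0.4960 = 7.1422

7.142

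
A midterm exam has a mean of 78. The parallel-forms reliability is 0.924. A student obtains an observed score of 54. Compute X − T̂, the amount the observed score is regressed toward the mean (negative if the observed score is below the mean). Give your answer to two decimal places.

Regress the observed score toward the mean by the unreliability: T̂ = 0.924·54 + 0.076·78 = 49.896 + 5.928 = 55.8240.
X − T̂ = 54 − 55.824 = -1.824 → -1.82

-1.82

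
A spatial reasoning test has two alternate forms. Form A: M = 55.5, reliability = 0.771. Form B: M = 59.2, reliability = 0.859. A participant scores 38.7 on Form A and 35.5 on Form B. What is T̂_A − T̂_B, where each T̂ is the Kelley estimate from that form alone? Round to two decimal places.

3.71

T̂_A = 0.771(38.7) + 0.229(55.5) = 42.5472
T̂_B = 0.859(35.5) + 0.141(59.2) = 38.8417
T̂_A − T̂_B = 3.7055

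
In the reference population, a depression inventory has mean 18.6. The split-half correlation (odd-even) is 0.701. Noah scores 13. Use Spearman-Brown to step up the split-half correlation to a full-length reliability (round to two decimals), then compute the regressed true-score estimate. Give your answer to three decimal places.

Spearman-Brown: ρ = 2r/(1 + r) = 2(0.701)/(1 + 0.701) = 1.4020/1.701 = 0.8242 → 0.82
Weight the observed score by reliability and the mean by (1 − reliability): T̂ = 0.82·13 + 0.18·18.6 = 10.66 + 3.348 = 14.0080.

14.008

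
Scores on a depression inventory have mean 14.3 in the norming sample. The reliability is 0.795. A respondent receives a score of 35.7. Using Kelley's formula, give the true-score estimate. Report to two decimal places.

Kelley's formula gives T̂ = 0.795·35.7 + 0.205·14.3 = 28.3815 + 2.9315 = 31.313.

31.31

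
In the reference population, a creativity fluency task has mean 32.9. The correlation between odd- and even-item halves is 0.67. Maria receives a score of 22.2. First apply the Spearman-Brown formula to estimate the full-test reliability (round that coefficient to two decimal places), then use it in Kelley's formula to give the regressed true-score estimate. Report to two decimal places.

Spearman-Brown: ρ = 2r/(1 + r) = 2(0.67)/(1 + 0.67) = 1.340/1.67 = 0.8024 → 0.80
Kelley's formula gives T̂ = 0.80·22.2 + 0.20·32.9 = 17.760 + 6.580 = 24.340.

24.34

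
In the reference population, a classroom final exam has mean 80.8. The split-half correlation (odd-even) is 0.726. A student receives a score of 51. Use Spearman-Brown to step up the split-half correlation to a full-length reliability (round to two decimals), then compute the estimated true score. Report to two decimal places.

Spearman-Brown: ρ = 2r/(1 + r) = 2(0.726)/(1 + 0.726) = 1.4520/1.726 = 0.8413 → 0.84
T̂ = 0.84(51) + 0.16(80.8) = 42.84 + 12.928 = 55.768 → 55.77

55.77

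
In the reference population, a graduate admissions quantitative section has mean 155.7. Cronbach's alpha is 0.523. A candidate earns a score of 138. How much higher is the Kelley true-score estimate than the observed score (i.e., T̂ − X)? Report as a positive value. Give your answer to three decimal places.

8.443

Kelley's formula gives T̂ = 0.523·138 + 0.477·155.7 = 72.174 + 74.2689 = 146.44290.
T̂ − X = 146.4429 − 138 = 8.4429 → 8.443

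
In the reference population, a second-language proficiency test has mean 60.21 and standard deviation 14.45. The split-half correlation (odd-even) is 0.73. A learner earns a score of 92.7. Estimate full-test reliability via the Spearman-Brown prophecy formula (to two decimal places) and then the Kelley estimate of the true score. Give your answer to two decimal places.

Spearman-Brown: ρ = 2r/(1 + r) = 2(0.73)/(1 + 0.73) = 1.460/1.73 = 0.8439 → 0.84
Kelley's formula gives T̂ = 0.84·92.7 + 0.16·60.21 = 77.868 + 9.6336 = 87.502.

87.50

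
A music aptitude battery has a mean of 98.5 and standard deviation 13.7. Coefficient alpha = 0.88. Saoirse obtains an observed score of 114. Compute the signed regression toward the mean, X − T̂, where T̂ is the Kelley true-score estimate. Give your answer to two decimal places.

1.86

T̂ = 0.88(114) + 0.12(98.5) = 100.32 + 11.820 = 112.1400 → 112.140
X − T̂ = 114 − 112.140 = 1.860 → 1.86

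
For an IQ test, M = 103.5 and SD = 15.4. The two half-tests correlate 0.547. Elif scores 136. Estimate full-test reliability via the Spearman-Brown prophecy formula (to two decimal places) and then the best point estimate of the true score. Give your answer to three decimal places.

126.575

Spearman-Brown: ρ = 2r/(1 + r) = 2(0.547)/(1 + 0.547) = 1.0940/1.547 = 0.7072 → 0.71
T̂ = ρX + (1 − ρ)μ
  = 0.71 × 136 + 0.29 × 103.5
  = 96.56 + 30.015
  = 126.5750
  ≈ 126.575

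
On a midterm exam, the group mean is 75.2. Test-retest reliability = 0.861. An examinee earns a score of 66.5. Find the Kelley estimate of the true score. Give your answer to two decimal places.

T̂ = 0.861(66.5) + 0.139(75.2) = 57.2565 + 10.4528 = 67.709 → 67.71

67.71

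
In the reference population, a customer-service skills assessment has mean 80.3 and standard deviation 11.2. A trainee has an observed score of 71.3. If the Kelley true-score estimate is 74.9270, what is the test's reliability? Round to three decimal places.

0.597

T̂ = ρX + (1 − ρ)μ  ⇒  T̂ − μ = ρ(X − μ)
ρ = (T̂ − μ)/(X − μ) = (74.9270 − 80.3) / (71.3 − 80.3) = -5.3730 / -9.0 = 0.59700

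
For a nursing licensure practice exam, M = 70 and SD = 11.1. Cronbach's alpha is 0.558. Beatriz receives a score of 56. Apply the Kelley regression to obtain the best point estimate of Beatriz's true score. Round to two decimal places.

62.19

T̂ = ρX + (1 − ρ)μ
  = 0.558 × 56 + 0.442 × 70
  = 31.248 + 30.940
  = 62.188
  ≈ 62.19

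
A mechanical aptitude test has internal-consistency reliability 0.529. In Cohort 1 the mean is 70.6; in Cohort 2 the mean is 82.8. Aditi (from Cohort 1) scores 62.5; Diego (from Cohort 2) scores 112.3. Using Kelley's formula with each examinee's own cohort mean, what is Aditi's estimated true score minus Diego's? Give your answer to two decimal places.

-32.09

T̂_Aditi = 0.529(62.5) + 0.471(70.6) = 66.3151
T̂_Diego = 0.529(112.3) + 0.471(82.8) = 98.4055
Difference = 66.3151 − 98.4055 = -32.0904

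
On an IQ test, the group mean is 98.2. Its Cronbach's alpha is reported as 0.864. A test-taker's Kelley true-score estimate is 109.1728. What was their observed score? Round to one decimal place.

110.9

T̂ = ρX + (1 − ρ)μ  ⇒  X = (T̂ − (1 − ρ)μ) / ρ
X = (109.1728 − 0.136 × 98.2) / 0.864 = (109.1728 − 13.3552) / 0.864 = 95.8176 / 0.864 = 110.900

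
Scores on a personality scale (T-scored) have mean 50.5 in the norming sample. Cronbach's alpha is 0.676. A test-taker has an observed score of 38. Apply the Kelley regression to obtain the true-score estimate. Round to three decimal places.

Regress the observed score toward the mean by the unreliability: T̂ = 0.676·38 + 0.324·50.5 = 25.688 + 16.3620 = 42.0500.

42.050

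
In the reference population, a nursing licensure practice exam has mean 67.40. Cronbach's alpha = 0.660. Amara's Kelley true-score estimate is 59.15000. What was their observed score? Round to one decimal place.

54.9

T̂ = ρX + (1 − ρ)μ  ⇒  X = (T̂ − (1 − ρ)μ) / ρ
X = (59.15000 − 0.340 × 67.40) / 0.660 = (59.15000 − 22.91600) / 0.660 = 36.23400 / 0.660 = 54.900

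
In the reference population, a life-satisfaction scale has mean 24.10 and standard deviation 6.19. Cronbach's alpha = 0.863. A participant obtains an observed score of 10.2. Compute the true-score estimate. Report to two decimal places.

T̂ = 0.863(10.2) + 0.137(24.10) = 8.8026 + 3.30170 = 12.104 → 12.10

12.10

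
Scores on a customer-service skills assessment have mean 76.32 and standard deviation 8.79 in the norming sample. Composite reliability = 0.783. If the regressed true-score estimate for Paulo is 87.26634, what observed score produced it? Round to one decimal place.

90.3

T̂ = ρX + (1 − ρ)μ  ⇒  X = (T̂ − (1 − ρ)μ) / ρ
X = (87.26634 − 0.217 × 76.32) / 0.783 = (87.26634 − 16.56144) / 0.783 = 70.70490 / 0.783 = 90.300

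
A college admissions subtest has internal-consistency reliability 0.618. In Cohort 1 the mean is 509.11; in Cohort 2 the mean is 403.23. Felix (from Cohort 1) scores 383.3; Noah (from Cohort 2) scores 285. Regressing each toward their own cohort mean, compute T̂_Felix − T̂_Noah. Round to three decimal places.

T̂_Felix = 0.618(383.3) + 0.382(509.11) = 431.35942
T̂_Noah = 0.618(285) + 0.382(403.23) = 330.16386
Difference = 431.35942 − 330.16386 = 101.19556

101.196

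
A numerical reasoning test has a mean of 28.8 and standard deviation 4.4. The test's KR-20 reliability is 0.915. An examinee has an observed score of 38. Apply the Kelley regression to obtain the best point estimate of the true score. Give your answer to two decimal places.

37.22

T̂ = ρX + (1 − ρ)μ
  = 0.915 × 38 + 0.085 × 28.8
  = 34.770 + 2.4480
  = 37.218
  ≈ 37.22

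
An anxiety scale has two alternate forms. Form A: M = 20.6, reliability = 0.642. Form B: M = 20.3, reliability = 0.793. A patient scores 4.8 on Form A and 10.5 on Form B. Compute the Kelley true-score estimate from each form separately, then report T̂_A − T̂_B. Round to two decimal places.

T̂_A = 0.642(4.8) + 0.358(20.6) = 10.4564
T̂_B = 0.793(10.5) + 0.207(20.3) = 12.5286
T̂_A − T̂_B = -2.0722

-2.07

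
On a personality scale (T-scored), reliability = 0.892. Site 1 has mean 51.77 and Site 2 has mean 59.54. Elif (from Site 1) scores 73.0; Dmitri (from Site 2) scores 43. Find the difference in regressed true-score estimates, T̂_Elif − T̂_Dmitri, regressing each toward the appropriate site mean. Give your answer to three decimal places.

25.921

T̂_Elif = 0.892(73.0) + 0.108(51.77) = 70.70716
T̂_Dmitri = 0.892(43) + 0.108(59.54) = 44.78632
Difference = 70.70716 − 44.78632 = 25.92084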